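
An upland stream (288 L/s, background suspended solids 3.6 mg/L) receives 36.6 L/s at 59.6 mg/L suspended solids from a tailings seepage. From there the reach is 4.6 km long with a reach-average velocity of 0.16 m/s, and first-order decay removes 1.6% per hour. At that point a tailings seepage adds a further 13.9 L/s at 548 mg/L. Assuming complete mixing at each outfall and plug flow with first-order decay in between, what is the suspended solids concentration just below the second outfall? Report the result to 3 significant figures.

Conservation of mass: C = (288.0·3.600 + 36.60·59.60) / 324.6 = 3218/324.6 = 9.914 mg/L; combined flow 324.6 L/s.
Travel time t = 4.6·1000 / 0.16 = 28750 s = 7.986 h.
1.6%/h lost → k = −ln(1 − 0.016) = 0.01613 h⁻¹.
Applying C = C₀e^(−kt): 9.914 × 0.8791 = 8.716 mg/L.
Second outfall: C = (324.6·8.716 + 13.90·548.0)/338.5 = 30.86 mg/L.

30.9 mg/L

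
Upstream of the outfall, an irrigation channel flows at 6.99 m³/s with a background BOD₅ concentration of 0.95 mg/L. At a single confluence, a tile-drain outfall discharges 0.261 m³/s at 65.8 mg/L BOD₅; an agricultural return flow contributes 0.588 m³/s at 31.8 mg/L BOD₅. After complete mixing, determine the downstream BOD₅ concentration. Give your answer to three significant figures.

Mass balance: C = (6.990·0.9500 + 0.2610·65.80 + 0.5880·31.80) / 7.839 = 42.51/7.839 = 5.423 mg/L.

5.42 mg/L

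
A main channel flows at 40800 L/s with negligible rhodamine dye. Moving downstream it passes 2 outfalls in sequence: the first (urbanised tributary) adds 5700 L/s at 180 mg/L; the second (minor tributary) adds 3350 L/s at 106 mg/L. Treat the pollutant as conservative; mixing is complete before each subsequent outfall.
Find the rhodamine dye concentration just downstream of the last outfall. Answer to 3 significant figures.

27.7 mg/L

Outfall 1: combined Q = 46500 L/s; C = (40800·0 + 5700·180.0)/46500 = 22.06 mg/L.
Outfall 2: combined Q = 49850 L/s; C = (46500·22.06 + 3350·106.0)/49850 = 27.71 mg/L.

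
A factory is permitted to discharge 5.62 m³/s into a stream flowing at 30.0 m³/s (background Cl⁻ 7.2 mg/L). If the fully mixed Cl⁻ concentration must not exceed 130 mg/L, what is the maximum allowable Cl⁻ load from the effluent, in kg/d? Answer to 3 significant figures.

381000 kg/d

Mass balance at the limit: 30.00·7.200 + 5.620·Cₑ = 35.62·130 → Cₑ = 785.5 mg/L.
Load = 5.620 m³/s × 785.5 g/m³ × 86 400 s/d = 381400 kg/d.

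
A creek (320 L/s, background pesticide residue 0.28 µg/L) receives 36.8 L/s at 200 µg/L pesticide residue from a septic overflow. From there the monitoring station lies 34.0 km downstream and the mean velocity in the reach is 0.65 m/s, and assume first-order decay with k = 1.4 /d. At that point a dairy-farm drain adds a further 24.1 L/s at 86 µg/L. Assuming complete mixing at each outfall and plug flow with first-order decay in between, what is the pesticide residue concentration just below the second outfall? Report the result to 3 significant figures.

After mixing, C = (320.0·0.2800 + 36.80·200.0) / 356.8 = 7450/356.8 = 20.88 µg/L; combined flow 356.8 L/s.
Travel time t = 34.0·1000 / 0.65 = 52310 s = 14.53 h.
Decay over the reach: 20.88·exp(−kt) = 20.88·0.4285 = 8.946 µg/L.
Second outfall: C = (356.8·8.946 + 24.10·86.00)/380.9 = 13.82 µg/L.

13.8 µg/L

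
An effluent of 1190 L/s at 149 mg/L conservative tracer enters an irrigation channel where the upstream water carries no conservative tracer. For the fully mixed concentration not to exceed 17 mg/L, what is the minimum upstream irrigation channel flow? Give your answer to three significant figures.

Set C_mix = 17: (Q·0 + 1190·149.0) / (Q + 1190) = 17
→ Q = 1190·(149.0 − 17)/(17 − 0) = 9240 L/s.

9240 L/s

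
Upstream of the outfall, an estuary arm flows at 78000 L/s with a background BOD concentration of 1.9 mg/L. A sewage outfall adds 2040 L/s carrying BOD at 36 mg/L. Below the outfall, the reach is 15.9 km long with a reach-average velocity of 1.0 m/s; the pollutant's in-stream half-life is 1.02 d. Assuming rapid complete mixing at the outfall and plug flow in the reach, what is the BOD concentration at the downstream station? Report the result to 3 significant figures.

2.44 mg/L

After mixing, C = (78000·1.900 + 2040·36.00) / 80040 = 221600/80040 = 2.769 mg/L.
Travel time t = 15.9·1000 / 1.0 = 15900 s = 4.417 h.
Half-life 1.02 d → k = ln 2 / 1.02 = 0.6796 d⁻¹.
Applying C = C₀e^(−kt): 2.769 × 0.8824 = 2.444 mg/L.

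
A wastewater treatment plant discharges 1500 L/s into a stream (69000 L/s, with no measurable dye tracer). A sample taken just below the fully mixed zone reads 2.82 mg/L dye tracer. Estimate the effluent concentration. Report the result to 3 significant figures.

133 mg/L

Mass balance: 69000·0 + 1500·Cₑ = 70500·2.820
→ Cₑ = (70500·2.820 − 69000·0) / 1500 = 132.5 mg/L.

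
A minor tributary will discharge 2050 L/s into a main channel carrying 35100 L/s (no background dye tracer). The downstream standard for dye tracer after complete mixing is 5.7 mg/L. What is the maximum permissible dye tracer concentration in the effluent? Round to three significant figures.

103 mg/L

At the limit, (Qr·Cr + Qe·Cₑ)/(Qr + Qe) = 5.7:
Cₑ = (37150·5.7 − 35100·0) / 2050 = 103.3 mg/L.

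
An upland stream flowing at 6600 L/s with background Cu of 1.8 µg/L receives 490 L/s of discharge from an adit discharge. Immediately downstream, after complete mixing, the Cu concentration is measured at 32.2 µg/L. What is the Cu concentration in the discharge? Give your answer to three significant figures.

Mass balance: 6600·1.800 + 490.0·Cₑ = 7090·32.20
→ Cₑ = (7090·32.20 − 6600·1.800) / 490.0 = 441.7 µg/L.

442 µg/L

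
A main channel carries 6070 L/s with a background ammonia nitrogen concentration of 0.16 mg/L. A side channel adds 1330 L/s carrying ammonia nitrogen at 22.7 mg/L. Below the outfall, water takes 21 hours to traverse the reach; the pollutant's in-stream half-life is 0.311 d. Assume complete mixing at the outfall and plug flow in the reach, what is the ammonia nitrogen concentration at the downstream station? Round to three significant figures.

Flow-weighted average: C = (6070·0.1600 + 1330·22.70) / 7400 = 31160/7400 = 4.211 mg/L.
Half-life 0.311 d → k = ln 2 / 0.311 = 2.229 d⁻¹.
First-order decay: C = 4.211·exp(−k·t) = 4.211·0.1422 = 0.5990 mg/L.

0.599 mg/L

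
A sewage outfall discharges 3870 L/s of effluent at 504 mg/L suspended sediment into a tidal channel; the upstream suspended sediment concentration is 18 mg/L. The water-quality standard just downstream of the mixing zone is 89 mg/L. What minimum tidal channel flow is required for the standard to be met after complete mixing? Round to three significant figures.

Set C_mix = 89: (Q·18.00 + 3870·504.0) / (Q + 3870) = 89
→ Q = 3870·(504.0 − 89)/(89 − 18.00) = 22620 L/s.

22600 L/s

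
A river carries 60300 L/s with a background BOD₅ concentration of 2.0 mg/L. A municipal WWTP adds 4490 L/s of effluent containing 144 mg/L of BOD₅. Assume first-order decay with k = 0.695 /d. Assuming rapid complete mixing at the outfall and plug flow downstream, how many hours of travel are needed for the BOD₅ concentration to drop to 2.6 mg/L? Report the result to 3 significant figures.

52.4 h

Conservation of mass: C = (60300·2.000 + 4490·144.0) / 64790 = 767200/64790 = 11.84 mg/L.
11.84·exp(−k·t) = 2.6 → t = ln(11.84/2.6)/k = 188500 s = 52.35 h.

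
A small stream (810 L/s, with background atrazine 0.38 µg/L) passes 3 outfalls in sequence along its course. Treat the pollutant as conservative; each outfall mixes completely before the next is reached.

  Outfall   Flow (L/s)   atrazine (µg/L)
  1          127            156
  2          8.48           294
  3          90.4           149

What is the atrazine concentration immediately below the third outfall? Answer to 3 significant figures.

After outfall 1: Q = 810.0 + 127.0 = 937.0 L/s; C = (810.0·0.3800 + 127.0·156.0)/937.0 = 21.47 µg/L.
After outfall 2: Q = 937.0 + 8.480 = 945.5 L/s; C = (937.0·21.47 + 8.480·294.0)/945.5 = 23.92 µg/L.
After outfall 3: Q = 945.5 + 90.40 = 1036 L/s; C = (945.5·23.92 + 90.40·149.0)/1036 = 34.83 µg/L.

34.8 µg/L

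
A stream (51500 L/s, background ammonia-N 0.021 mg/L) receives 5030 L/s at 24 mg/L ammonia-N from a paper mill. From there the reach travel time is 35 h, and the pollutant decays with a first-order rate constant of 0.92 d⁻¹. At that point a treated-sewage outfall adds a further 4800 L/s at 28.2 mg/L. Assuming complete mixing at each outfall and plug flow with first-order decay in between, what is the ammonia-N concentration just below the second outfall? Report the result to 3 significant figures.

2.73 mg/L

Mixed concentration C = ΣQC/ΣQ = (51500·0.02100 + 5030·24.00) / 56530 = 121800/56530 = 2.155 mg/L; combined flow 56530 L/s.
Applying C = C₀e^(−kt): 2.155 × 0.2614 = 0.5632 mg/L.
At the second outfall, C = (56530·0.5632 + 4800·28.20) / (56530 + 4800) = 2.726 mg/L.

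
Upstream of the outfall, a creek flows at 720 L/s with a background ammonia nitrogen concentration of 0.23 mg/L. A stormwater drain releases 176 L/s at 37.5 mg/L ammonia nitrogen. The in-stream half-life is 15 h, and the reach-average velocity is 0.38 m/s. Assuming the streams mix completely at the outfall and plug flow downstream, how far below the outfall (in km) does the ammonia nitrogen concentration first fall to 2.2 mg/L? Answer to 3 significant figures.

Mass balance: C = (720.0·0.2300 + 176.0·37.50) / 896.0 = 6766/896.0 = 7.551 mg/L.
Half-life 15 h → k = ln 2 / 15 = 0.04621 h⁻¹ = 1.109 d⁻¹.
Set 7.551·exp(−k·t) = 2.2 → t = ln(7.551/2.2)/k = 96070 s = 26.69 h.
Distance = v·t = 0.38·96070 = 36510 m = 36.51 km.

36.5 km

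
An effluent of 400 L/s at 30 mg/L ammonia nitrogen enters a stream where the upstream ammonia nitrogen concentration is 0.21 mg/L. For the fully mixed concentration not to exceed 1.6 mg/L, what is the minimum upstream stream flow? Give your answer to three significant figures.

8170 L/s

Set C_mix = 1.6: (Q·0.2100 + 400.0·30.00) / (Q + 400.0) = 1.6
→ Q = 400.0·(30.00 − 1.6)/(1.6 − 0.2100) = 8173 L/s.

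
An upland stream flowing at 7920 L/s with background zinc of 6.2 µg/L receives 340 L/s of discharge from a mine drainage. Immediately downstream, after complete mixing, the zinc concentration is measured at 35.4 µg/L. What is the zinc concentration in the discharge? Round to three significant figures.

716 µg/L

Mass balance: 7920·6.200 + 340.0·Cₑ = 8260·35.40
→ Cₑ = (8260·35.40 − 7920·6.200) / 340.0 = 715.6 µg/L.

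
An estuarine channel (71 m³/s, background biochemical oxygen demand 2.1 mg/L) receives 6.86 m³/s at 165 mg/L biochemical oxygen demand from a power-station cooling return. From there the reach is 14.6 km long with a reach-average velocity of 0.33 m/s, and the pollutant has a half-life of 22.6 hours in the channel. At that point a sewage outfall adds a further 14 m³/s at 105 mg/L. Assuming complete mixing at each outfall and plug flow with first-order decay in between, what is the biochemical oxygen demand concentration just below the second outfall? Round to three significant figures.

Conservation of mass: C = (71.00·2.100 + 6.860·165.0) / 77.86 = 1281/77.86 = 16.45 mg/L; combined flow 77.86 m³/s.
Travel time t = 14.6·1000 / 0.33 = 44240 s = 12.29 h.
Half-life 22.6 h → k = ln 2 / 22.6 = 0.03067 h⁻¹ = 0.7361 d⁻¹.
Applying C = C₀e^(−kt): 16.45 × 0.6860 = 11.29 mg/L.
At the second outfall, C = (77.86·11.29 + 14.00·105.0) / (77.86 + 14.00) = 25.57 mg/L.

25.6 mg/L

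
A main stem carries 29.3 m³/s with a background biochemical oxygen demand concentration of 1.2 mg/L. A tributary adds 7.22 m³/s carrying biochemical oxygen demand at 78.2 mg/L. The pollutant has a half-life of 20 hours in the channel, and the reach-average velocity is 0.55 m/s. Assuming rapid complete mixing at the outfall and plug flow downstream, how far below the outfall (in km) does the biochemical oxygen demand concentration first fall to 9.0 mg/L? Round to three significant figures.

Mixed concentration C = ΣQC/ΣQ = (29.30·1.200 + 7.220·78.20) / 36.52 = 599.8/36.52 = 16.42 mg/L.
Half-life 20 h → k = ln 2 / 20 = 0.03466 h⁻¹ = 0.8318 d⁻¹.
Set 16.42·exp(−k·t) = 9.0 → t = ln(16.42/9.0)/k = 62480 s = 17.35 h.
Distance = v·t = 0.55·62480 = 34360 m = 34.36 km.

34.4 km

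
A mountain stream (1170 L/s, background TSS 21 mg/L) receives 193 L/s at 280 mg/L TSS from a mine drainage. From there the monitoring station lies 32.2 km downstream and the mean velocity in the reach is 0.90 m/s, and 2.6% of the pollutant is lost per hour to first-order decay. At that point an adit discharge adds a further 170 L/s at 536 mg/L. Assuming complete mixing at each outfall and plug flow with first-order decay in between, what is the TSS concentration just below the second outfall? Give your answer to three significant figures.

Conservation of mass: C = (1170·21.00 + 193.0·280.0) / 1363 = 78610/1363 = 57.67 mg/L; combined flow 1363 L/s.
Travel time t = 32.2·1000 / 0.90 = 35780 s = 9.938 h.
2.6%/h lost → k = −ln(1 − 0.026) = 0.02634 h⁻¹.
After decay, C = 57.67 × e^(−kt) = 57.67 × 0.7697 = 44.39 mg/L.
Second outfall: C = (1363·44.39 + 170.0·536.0)/1533 = 98.91 mg/L.

98.9 mg/L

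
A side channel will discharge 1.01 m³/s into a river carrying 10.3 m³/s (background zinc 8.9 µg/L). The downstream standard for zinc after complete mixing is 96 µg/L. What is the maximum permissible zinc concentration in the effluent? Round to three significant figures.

984 µg/L

At the limit, (Qr·Cr + Qe·Cₑ)/(Qr + Qe) = 96:
Cₑ = (11.31·96 − 10.30·8.900) / 1.010 = 984.2 µg/L.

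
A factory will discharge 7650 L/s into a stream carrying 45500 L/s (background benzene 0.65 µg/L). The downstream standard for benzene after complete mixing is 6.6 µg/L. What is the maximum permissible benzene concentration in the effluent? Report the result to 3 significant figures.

42.0 µg/L

At the limit, (Qr·Cr + Qe·Cₑ)/(Qr + Qe) = 6.6:
Cₑ = (53150·6.6 − 45500·0.6500) / 7650 = 41.99 µg/L.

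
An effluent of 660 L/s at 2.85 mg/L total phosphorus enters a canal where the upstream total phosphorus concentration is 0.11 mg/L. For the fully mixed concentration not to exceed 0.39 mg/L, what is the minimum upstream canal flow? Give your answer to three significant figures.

5800 L/s

Set C_mix = 0.39: (Q·0.1100 + 660.0·2.850) / (Q + 660.0) = 0.39
→ Q = 660.0·(2.850 − 0.39)/(0.39 − 0.1100) = 5799 L/s.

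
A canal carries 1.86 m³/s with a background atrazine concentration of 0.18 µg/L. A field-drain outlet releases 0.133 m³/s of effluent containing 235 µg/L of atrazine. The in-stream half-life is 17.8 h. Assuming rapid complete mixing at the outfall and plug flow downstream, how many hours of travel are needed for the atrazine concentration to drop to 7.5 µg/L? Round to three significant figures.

Mass balance: C = (1.860·0.1800 + 0.1330·235.0) / 1.993 = 31.59/1.993 = 15.85 µg/L.
Half-life 17.8 h → k = ln 2 / 17.8 = 0.03894 h⁻¹ = 0.9346 d⁻¹.
15.85·exp(−k·t) = 7.5 → t = ln(15.85/7.5)/k = 69180 s = 19.22 h.

19.2 h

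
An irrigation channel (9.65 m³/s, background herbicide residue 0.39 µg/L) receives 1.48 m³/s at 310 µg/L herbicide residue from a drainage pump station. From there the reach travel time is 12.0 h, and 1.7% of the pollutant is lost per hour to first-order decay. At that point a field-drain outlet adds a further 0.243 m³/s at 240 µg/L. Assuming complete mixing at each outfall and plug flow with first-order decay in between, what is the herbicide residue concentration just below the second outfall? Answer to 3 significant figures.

38.2 µg/L

After mixing, C = (9.650·0.3900 + 1.480·310.0) / 11.13 = 462.6/11.13 = 41.56 µg/L; combined flow 11.13 m³/s.
1.7%/h lost → k = −ln(1 − 0.017) = 0.01715 h⁻¹.
Applying C = C₀e^(−kt): 41.56 × 0.8140 = 33.83 µg/L.
At the second outfall, C = (11.13·33.83 + 0.2430·240.0) / (11.13 + 0.2430) = 38.24 µg/L.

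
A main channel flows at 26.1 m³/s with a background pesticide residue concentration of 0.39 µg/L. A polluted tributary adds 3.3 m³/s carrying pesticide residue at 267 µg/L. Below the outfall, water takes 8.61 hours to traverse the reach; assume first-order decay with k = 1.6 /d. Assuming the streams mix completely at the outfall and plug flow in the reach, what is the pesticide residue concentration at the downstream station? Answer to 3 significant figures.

17.1 µg/L

Mass balance: C = (26.10·0.3900 + 3.300·267.0) / 29.40 = 891.3/29.40 = 30.32 µg/L.
First-order decay: C = 30.32·exp(−k·t) = 30.32·0.5633 = 17.08 µg/L.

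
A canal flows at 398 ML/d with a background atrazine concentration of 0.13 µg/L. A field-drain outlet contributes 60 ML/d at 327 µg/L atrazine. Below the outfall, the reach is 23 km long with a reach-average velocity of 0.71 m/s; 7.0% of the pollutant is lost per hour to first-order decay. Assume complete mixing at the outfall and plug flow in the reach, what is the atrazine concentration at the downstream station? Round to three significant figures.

22.4 µg/L

Mixed concentration C = ΣQC/ΣQ = (398.0·0.1300 + 60.00·327.0) / 458.0 = 19670/458.0 = 42.95 µg/L.
Travel time t = 23·1000 / 0.71 = 32390 s = 8.998 h.
7.0%/h lost → k = −ln(1 − 0.07) = 0.07257 h⁻¹.
First-order decay: C = 42.95·exp(−k·t) = 42.95·0.5205 = 22.35 µg/L.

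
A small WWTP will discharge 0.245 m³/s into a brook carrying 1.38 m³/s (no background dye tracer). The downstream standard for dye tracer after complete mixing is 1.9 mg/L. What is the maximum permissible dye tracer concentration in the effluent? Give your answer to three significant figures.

12.6 mg/L

At the limit, (Qr·Cr + Qe·Cₑ)/(Qr + Qe) = 1.9:
Cₑ = (1.625·1.9 − 1.380·0) / 0.2450 = 12.60 mg/L.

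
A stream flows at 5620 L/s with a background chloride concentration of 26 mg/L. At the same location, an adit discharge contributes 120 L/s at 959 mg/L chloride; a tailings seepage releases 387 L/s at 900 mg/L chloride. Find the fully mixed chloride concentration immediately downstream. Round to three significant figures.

After mixing, C = (5620·26.00 + 120.0·959.0 + 387.0·900.0) / 6127 = 609500/6127 = 99.48 mg/L.

99.5 mg/L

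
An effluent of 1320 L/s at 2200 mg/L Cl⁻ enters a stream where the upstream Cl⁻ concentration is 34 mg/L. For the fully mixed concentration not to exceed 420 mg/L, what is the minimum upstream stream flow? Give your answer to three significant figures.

6090 L/s

Set C_mix = 420: (Q·34.00 + 1320·2200) / (Q + 1320) = 420
→ Q = 1320·(2200 − 420)/(420 − 34.00) = 6087 L/s.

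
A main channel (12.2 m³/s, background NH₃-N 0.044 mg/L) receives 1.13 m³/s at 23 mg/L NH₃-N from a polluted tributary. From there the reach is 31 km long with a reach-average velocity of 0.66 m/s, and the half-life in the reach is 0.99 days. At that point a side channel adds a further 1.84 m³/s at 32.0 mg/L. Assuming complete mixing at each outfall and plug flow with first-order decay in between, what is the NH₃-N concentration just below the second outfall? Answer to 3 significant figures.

After mixing, C = (12.20·0.04400 + 1.130·23.00) / 13.33 = 26.53/13.33 = 1.990 mg/L; combined flow 13.33 m³/s.
Travel time t = 31·1000 / 0.66 = 46970 s = 13.05 h.
Half-life 0.99 d → k = ln 2 / 0.99 = 0.7001 d⁻¹.
First-order decay: C = 1.990·exp(−k·t) = 1.990·0.6834 = 1.360 mg/L.
At the second outfall, C = (13.33·1.360 + 1.840·32.00) / (13.33 + 1.840) = 5.076 mg/L.

5.08 mg/L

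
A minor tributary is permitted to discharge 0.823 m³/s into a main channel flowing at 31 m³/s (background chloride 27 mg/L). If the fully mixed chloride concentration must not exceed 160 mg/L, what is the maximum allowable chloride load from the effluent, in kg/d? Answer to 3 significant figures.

368000 kg/d

Mass balance at the limit: 31.00·27.00 + 0.8230·Cₑ = 31.82·160 → Cₑ = 5170 mg/L.
Load = 0.8230 m³/s × 5170 g/m³ × 86 400 s/d = 367600 kg/d.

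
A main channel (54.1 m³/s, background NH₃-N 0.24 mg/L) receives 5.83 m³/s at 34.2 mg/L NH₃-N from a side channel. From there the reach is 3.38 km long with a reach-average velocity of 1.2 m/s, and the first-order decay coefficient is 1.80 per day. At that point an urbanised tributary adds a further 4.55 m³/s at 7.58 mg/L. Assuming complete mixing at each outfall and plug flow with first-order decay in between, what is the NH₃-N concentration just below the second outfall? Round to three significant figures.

Flow-weighted average: C = (54.10·0.2400 + 5.830·34.20) / 59.93 = 212.4/59.93 = 3.544 mg/L; combined flow 59.93 m³/s.
Travel time t = 3.38·1000 / 1.2 = 2817 s = 0.7824 h.
Applying C = C₀e^(−kt): 3.544 × 0.9430 = 3.342 mg/L.
At the second outfall, C = (59.93·3.342 + 4.550·7.580) / (59.93 + 4.550) = 3.641 mg/L.

3.64 mg/L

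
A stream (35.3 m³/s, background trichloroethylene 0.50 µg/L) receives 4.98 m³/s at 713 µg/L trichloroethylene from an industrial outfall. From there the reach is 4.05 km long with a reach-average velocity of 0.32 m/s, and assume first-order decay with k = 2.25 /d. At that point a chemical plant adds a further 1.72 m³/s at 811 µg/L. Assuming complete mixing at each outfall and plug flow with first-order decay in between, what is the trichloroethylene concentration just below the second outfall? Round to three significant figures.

Flow-weighted average: C = (35.30·0.5000 + 4.980·713.0) / 40.28 = 3568/40.28 = 88.59 µg/L; combined flow 40.28 m³/s.
Travel time t = 4.05·1000 / 0.32 = 12660 s = 3.516 h.
After decay, C = 88.59 × e^(−kt) = 88.59 × 0.7192 = 63.72 µg/L.
Second outfall: C = (40.28·63.72 + 1.720·811.0)/42.00 = 94.32 µg/L.

94.3 µg/L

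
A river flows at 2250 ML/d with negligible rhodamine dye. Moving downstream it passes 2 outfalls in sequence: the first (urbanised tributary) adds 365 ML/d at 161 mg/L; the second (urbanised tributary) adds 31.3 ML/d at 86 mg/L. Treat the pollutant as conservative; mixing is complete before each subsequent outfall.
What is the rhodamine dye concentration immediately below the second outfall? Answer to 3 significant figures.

23.2 mg/L

Outfall 1: combined Q = 2615 ML/d; C = (2250·0 + 365.0·161.0)/2615 = 22.47 mg/L.
Outfall 2: combined Q = 2646 ML/d; C = (2615·22.47 + 31.30·86.00)/2646 = 23.22 mg/L.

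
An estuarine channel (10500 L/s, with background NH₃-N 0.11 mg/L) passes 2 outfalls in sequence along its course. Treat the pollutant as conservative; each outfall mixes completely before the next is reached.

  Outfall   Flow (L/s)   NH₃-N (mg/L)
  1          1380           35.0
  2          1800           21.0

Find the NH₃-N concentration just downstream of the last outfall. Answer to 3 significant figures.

Outfall 1: combined Q = 11880 L/s; C = (10500·0.1100 + 1380·35.00)/11880 = 4.163 mg/L.
Outfall 2: combined Q = 13680 L/s; C = (11880·4.163 + 1800·21.00)/13680 = 6.378 mg/L.

6.38 mg/L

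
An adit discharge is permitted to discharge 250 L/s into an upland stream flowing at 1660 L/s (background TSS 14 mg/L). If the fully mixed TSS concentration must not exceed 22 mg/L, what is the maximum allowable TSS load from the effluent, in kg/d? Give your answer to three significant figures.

Mass balance at the limit: 1660·14.00 + 250.0·Cₑ = 1910·22 → Cₑ = 75.12 mg/L.
250.0 L/s = 0.2500 m³/s. Load = 0.2500 m³/s × 75.12 g/m³ × 86 400 s/d = 1623 kg/d.

1620 kg/d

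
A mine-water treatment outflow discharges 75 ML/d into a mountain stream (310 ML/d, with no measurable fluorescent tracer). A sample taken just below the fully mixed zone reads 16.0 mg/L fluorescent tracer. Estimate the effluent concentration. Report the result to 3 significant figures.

82.1 mg/L

Mass balance: 310.0·0 + 75.00·Cₑ = 385.0·16.00
→ Cₑ = (385.0·16.00 − 310.0·0) / 75.00 = 82.13 mg/L.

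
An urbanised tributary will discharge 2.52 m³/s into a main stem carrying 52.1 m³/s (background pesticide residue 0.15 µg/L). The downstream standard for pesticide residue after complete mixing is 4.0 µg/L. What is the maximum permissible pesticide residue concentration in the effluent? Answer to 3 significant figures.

83.6 µg/L

At the limit, (Qr·Cr + Qe·Cₑ)/(Qr + Qe) = 4.0:
Cₑ = (54.62·4.0 − 52.10·0.1500) / 2.520 = 83.60 µg/L.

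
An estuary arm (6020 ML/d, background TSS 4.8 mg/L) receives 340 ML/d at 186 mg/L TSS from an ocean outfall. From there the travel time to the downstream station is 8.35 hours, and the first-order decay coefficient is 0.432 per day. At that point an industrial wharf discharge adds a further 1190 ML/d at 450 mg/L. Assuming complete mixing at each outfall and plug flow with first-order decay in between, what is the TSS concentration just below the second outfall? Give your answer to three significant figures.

81.4 mg/L

Mass balance: C = (6020·4.800 + 340.0·186.0) / 6360 = 92140/6360 = 14.49 mg/L; combined flow 6360 ML/d.
After decay, C = 14.49 × e^(−kt) = 14.49 × 0.8604 = 12.47 mg/L.
Second outfall: C = (6360·12.47 + 1190·450.0)/7550 = 81.43 mg/L.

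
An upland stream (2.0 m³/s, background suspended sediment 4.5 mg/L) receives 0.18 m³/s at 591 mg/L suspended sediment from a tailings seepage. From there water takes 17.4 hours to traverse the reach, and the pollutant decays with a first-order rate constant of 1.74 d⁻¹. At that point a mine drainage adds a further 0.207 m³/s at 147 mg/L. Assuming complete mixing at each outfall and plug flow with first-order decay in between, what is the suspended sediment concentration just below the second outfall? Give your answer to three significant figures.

Mixed concentration C = ΣQC/ΣQ = (2.000·4.500 + 0.1800·591.0) / 2.180 = 115.4/2.180 = 52.93 mg/L; combined flow 2.180 m³/s.
First-order decay: C = 52.93·exp(−k·t) = 52.93·0.2832 = 14.99 mg/L.
Second outfall: C = (2.180·14.99 + 0.2070·147.0)/2.387 = 26.44 mg/L.

26.4 mg/L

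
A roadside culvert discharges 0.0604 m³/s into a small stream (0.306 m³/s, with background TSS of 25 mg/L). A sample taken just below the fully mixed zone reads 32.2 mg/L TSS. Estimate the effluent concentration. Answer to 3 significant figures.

Mass balance: 0.3060·25.00 + 0.06040·Cₑ = 0.3664·32.20
→ Cₑ = (0.3664·32.20 − 0.3060·25.00) / 0.06040 = 68.68 mg/L.

68.7 mg/L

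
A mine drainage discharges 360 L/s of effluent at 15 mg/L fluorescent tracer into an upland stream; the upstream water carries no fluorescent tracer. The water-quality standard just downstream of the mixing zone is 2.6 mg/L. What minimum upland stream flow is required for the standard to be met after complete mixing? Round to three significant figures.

Set C_mix = 2.6: (Q·0 + 360.0·15.00) / (Q + 360.0) = 2.6
→ Q = 360.0·(15.00 − 2.6)/(2.6 − 0) = 1717 L/s.

1720 L/s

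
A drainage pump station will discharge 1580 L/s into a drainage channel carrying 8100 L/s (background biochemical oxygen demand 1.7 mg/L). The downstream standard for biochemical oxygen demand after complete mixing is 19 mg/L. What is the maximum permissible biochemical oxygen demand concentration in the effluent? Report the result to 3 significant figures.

108 mg/L

At the limit, (Qr·Cr + Qe·Cₑ)/(Qr + Qe) = 19:
Cₑ = (9680·19 − 8100·1.700) / 1580 = 107.7 mg/L.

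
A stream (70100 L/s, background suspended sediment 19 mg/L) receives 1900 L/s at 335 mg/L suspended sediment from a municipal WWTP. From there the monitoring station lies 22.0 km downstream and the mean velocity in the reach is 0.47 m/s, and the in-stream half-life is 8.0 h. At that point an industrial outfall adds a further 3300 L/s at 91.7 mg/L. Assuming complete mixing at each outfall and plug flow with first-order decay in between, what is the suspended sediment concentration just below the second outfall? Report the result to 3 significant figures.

12.5 mg/L

Mixed concentration C = ΣQC/ΣQ = (70100·19.00 + 1900·335.0) / 72000 = 1968000/72000 = 27.34 mg/L; combined flow 72000 L/s.
Travel time t = 22.0·1000 / 0.47 = 46810 s = 13.00 h.
Half-life 8.0 h → k = ln 2 / 8.0 = 0.08664 h⁻¹ = 2.079 d⁻¹.
Decay over the reach: 27.34·exp(−kt) = 27.34·0.3241 = 8.862 mg/L.
Second outfall: C = (72000·8.862 + 3300·91.70)/75300 = 12.49 mg/L.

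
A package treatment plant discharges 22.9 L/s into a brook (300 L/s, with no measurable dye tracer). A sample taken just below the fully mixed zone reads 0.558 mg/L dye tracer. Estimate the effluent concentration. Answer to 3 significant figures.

Mass balance: 300.0·0 + 22.90·Cₑ = 322.9·0.5580
→ Cₑ = (322.9·0.5580 − 300.0·0) / 22.90 = 7.868 mg/L.

7.87 mg/L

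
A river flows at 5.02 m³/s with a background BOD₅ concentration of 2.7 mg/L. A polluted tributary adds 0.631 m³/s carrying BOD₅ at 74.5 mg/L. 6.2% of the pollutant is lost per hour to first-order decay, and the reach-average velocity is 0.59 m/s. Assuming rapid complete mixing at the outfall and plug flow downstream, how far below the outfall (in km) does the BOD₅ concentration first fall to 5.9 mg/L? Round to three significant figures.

19.8 km

Flow-weighted average: C = (5.020·2.700 + 0.6310·74.50) / 5.651 = 60.56/5.651 = 10.72 mg/L.
6.2%/h lost → k = −ln(1 − 0.062) = 0.06401 h⁻¹.
Set 10.72·exp(−k·t) = 5.9 → t = ln(10.72/5.9)/k = 33570 s = 9.326 h.
Distance = v·t = 0.59·33570 = 19810 m = 19.81 km.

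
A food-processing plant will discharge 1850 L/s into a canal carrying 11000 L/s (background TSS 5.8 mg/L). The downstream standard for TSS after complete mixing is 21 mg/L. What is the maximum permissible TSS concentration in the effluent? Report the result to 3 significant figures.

At the limit, (Qr·Cr + Qe·Cₑ)/(Qr + Qe) = 21:
Cₑ = (12850·21 − 11000·5.800) / 1850 = 111.4 mg/L.

111 mg/L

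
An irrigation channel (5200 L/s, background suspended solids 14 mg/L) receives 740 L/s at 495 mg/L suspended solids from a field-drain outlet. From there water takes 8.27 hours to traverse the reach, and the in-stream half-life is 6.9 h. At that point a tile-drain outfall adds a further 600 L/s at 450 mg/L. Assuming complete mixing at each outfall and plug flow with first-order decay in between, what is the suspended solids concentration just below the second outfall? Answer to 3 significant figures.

70.5 mg/L

Conservation of mass: C = (5200·14.00 + 740.0·495.0) / 5940 = 439100/5940 = 73.92 mg/L; combined flow 5940 L/s.
Half-life 6.9 h → k = ln 2 / 6.9 = 0.1005 h⁻¹ = 2.411 d⁻¹.
After decay, C = 73.92 × e^(−kt) = 73.92 × 0.4357 = 32.21 mg/L.
Second outfall: C = (5940·32.21 + 600.0·450.0)/6540 = 70.54 mg/L.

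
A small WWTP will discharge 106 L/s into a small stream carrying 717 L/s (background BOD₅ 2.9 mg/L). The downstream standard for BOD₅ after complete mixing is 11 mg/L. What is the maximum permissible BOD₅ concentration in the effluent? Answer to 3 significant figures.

At the limit, (Qr·Cr + Qe·Cₑ)/(Qr + Qe) = 11:
Cₑ = (823.0·11 − 717.0·2.900) / 106.0 = 65.79 mg/L.

65.8 mg/L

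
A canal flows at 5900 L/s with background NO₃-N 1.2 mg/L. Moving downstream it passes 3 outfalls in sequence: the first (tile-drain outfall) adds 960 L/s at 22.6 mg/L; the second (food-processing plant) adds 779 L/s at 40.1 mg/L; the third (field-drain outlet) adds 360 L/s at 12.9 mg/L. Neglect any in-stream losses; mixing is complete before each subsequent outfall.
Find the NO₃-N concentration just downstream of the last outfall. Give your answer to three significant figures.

8.08 mg/L

Below outfall 1: Q → 6860 L/s, C = (5900·1.200 + 960.0·22.60)/6860 = 4.195 mg/L.
Below outfall 2: Q → 7639 L/s, C = (6860·4.195 + 779.0·40.10)/7639 = 7.856 mg/L.
Below outfall 3: Q → 7999 L/s, C = (7639·7.856 + 360.0·12.90)/7999 = 8.083 mg/L.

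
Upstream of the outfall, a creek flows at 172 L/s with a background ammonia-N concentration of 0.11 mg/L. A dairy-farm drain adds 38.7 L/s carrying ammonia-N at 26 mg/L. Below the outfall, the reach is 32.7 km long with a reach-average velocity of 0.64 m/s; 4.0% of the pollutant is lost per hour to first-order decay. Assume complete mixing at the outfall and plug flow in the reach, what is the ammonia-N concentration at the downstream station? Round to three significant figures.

2.73 mg/L

Conservation of mass: C = (172.0·0.1100 + 38.70·26.00) / 210.7 = 1025/210.7 = 4.865 mg/L.
Travel time t = 32.7·1000 / 0.64 = 51090 s = 14.19 h.
4.0%/h lost → k = −ln(1 − 0.04) = 0.04082 h⁻¹.
First-order decay: C = 4.865·exp(−k·t) = 4.865·0.5602 = 2.726 mg/L.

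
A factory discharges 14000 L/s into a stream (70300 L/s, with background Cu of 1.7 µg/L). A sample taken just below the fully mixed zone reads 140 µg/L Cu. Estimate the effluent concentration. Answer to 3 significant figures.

834 µg/L

Mass balance: 70300·1.700 + 14000·Cₑ = 84300·140.0
→ Cₑ = (84300·140.0 − 70300·1.700) / 14000 = 834.5 µg/L.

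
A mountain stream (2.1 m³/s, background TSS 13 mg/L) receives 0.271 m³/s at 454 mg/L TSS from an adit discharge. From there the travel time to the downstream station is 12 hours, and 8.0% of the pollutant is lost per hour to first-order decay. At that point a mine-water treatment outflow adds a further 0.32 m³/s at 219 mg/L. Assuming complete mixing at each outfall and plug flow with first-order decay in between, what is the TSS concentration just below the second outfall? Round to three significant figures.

Flow-weighted average: C = (2.100·13.00 + 0.2710·454.0) / 2.371 = 150.3/2.371 = 63.41 mg/L; combined flow 2.371 m³/s.
8.0%/h lost → k = −ln(1 − 0.08) = 0.08338 h⁻¹.
First-order decay: C = 63.41·exp(−k·t) = 63.41·0.3677 = 23.31 mg/L.
At the second outfall, C = (2.371·23.31 + 0.3200·219.0) / (2.371 + 0.3200) = 46.58 mg/L.

46.6 mg/L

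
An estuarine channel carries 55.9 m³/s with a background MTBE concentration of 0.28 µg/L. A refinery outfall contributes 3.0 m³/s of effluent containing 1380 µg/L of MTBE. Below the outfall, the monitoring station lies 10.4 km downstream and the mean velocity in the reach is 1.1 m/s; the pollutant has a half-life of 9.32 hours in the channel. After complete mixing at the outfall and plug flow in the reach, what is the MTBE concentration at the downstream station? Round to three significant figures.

58.0 µg/L

Mass balance: C = (55.90·0.2800 + 3.000·1380) / 58.90 = 4156/58.90 = 70.55 µg/L.
Travel time t = 10.4·1000 / 1.1 = 9455 s = 2.626 h.
Half-life 9.32 h → k = ln 2 / 9.32 = 0.07437 h⁻¹ = 1.785 d⁻¹.
Decay over the reach: 70.55·exp(−kt) = 70.55·0.8226 = 58.04 µg/L.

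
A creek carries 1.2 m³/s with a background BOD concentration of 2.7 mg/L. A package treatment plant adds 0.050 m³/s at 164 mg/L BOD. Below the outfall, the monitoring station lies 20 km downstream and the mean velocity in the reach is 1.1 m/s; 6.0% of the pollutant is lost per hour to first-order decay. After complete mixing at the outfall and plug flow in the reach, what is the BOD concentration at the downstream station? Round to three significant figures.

Mass balance: C = (1.200·2.700 + 0.05000·164.0) / 1.250 = 11.44/1.250 = 9.152 mg/L.
Travel time t = 20·1000 / 1.1 = 18180 s = 5.051 h.
6.0%/h lost → k = −ln(1 − 0.06) = 0.06188 h⁻¹.
After decay, C = 9.152 × e^(−kt) = 9.152 × 0.7316 = 6.696 mg/L.

6.70 mg/L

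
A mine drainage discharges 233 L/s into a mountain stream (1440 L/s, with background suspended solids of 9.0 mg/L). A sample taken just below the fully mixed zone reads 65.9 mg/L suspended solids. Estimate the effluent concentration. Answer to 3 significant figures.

418 mg/L

Mass balance: 1440·9.000 + 233.0·Cₑ = 1673·65.90
→ Cₑ = (1673·65.90 − 1440·9.000) / 233.0 = 417.6 mg/L.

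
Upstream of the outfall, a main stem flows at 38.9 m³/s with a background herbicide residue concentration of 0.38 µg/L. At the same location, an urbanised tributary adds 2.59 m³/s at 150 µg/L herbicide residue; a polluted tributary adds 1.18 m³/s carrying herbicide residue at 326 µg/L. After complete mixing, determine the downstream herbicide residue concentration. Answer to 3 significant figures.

Mass balance: C = (38.90·0.3800 + 2.590·150.0 + 1.180·326.0) / 42.67 = 788.0/42.67 = 18.47 µg/L.

18.5 µg/L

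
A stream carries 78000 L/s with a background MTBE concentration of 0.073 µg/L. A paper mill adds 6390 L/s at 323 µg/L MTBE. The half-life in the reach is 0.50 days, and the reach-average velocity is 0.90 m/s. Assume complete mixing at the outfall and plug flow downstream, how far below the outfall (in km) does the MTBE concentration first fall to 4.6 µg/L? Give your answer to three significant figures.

93.9 km

Mass balance: C = (78000·0.07300 + 6390·323.0) / 84390 = 2070000/84390 = 24.52 µg/L.
Half-life 0.50 d → k = ln 2 / 0.50 = 1.386 d⁻¹.
Set 24.52·exp(−k·t) = 4.6 → t = ln(24.52/4.6)/k = 104300 s = 28.97 h.
Distance = v·t = 0.90·104300 = 93880 m = 93.88 km.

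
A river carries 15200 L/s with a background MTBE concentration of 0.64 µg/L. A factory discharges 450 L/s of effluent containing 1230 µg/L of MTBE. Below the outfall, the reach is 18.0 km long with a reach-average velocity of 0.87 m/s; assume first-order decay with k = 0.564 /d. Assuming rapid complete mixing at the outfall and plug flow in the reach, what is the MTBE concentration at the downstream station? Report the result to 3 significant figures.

31.4 µg/L

Mixed concentration C = ΣQC/ΣQ = (15200·0.6400 + 450.0·1230) / 15650 = 563200/15650 = 35.99 µg/L.
Travel time t = 18.0·1000 / 0.87 = 20690 s = 5.747 h.
Applying C = C₀e^(−kt): 35.99 × 0.8737 = 31.44 µg/L.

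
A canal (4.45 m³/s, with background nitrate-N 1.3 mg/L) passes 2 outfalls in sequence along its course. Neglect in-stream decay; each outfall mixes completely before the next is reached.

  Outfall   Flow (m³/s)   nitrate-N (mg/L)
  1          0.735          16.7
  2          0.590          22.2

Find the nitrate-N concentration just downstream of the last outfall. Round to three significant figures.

Below outfall 1: Q → 5.185 m³/s, C = (4.450·1.300 + 0.7350·16.70)/5.185 = 3.483 mg/L.
Below outfall 2: Q → 5.775 m³/s, C = (5.185·3.483 + 0.5900·22.20)/5.775 = 5.395 mg/L.

5.40 mg/L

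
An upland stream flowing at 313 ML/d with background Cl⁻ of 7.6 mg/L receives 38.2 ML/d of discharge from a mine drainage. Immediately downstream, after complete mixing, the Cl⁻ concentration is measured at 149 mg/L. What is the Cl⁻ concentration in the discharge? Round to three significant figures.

Mass balance: 313.0·7.600 + 38.20·Cₑ = 351.2·149.0
→ Cₑ = (351.2·149.0 − 313.0·7.600) / 38.20 = 1308 mg/L.

1310 mg/L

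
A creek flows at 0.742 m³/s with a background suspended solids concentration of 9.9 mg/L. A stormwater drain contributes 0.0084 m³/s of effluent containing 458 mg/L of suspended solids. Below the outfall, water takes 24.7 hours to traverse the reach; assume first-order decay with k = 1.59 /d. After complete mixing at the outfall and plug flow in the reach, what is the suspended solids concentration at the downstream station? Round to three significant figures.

Conservation of mass: C = (0.7420·9.900 + 0.008400·458.0) / 0.7504 = 11.19/0.7504 = 14.92 mg/L.
After decay, C = 14.92 × e^(−kt) = 14.92 × 0.1947 = 2.904 mg/L.

2.90 mg/L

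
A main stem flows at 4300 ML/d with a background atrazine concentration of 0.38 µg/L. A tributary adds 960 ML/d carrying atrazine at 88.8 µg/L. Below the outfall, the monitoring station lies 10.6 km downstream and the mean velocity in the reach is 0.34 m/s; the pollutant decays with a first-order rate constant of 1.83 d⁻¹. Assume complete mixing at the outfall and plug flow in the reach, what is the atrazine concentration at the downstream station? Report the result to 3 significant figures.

Conservation of mass: C = (4300·0.3800 + 960.0·88.80) / 5260 = 86880/5260 = 16.52 µg/L.
Travel time t = 10.6·1000 / 0.34 = 31180 s = 8.660 h.
First-order decay: C = 16.52·exp(−k·t) = 16.52·0.5167 = 8.534 µg/L.

8.53 µg/L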